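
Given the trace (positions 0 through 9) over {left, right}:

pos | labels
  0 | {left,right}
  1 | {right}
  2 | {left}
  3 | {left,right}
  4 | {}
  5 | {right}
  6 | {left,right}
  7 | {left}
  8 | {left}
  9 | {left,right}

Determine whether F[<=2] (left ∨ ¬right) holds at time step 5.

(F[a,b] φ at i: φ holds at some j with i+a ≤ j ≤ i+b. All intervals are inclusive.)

Check (left ∨ ¬right) at each j in [5,7]:
  j=5: false
  j=6: true
  j=7: true
Found at j=6 → formula holds.

Yes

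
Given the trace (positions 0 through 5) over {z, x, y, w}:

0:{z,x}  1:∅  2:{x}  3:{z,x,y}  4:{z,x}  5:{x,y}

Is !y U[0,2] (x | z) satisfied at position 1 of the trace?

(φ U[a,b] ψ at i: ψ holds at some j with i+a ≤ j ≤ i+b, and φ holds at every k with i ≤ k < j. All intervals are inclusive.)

Need some j in [1,3] with (x | z), and !y at every k in [1,j-1].
  j=1: (x | z) false.
  j=2: (x | z) holds; !y holds at every k in [1,1] → satisfied.

True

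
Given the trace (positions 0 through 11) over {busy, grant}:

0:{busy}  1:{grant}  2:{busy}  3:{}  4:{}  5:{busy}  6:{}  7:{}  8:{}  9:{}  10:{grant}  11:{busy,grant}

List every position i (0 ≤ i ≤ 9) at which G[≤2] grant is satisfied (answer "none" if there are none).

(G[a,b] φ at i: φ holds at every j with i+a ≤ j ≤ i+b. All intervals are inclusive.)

none

Evaluate at each i in [0,9]:
  i=0: ✗ (fails at j=0)
  i=1: ✗ (fails at j=2)
  i=2: ✗ (fails at j=2)
  i=3: ✗ (fails at j=3)
  i=4: ✗ (fails at j=4)
  i=5: ✗ (fails at j=5)
  i=6: ✗ (fails at j=6)
  i=7: ✗ (fails at j=7)
  i=8: ✗ (fails at j=8)
  i=9: ✗ (fails at j=9)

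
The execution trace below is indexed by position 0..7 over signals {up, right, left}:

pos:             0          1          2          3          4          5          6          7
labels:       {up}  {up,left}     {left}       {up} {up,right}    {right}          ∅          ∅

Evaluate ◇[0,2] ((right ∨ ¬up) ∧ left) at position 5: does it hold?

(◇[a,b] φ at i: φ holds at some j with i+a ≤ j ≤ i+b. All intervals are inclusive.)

Does not hold

Check ((right ∨ ¬up) ∧ left) at each j in [5,7]:
  j=5: false
  j=6: false
  j=7: false
No position in the window satisfies it → formula fails.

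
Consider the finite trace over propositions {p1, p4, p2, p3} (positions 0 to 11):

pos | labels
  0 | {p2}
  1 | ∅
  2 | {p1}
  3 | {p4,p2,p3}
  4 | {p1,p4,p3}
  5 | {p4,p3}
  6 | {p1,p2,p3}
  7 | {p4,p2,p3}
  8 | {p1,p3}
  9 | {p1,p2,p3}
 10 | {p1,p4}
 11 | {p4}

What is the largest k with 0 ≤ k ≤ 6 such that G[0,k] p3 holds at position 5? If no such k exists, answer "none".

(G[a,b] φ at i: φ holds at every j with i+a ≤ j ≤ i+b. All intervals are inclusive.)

p3 must hold from j=5 onward; find where it first fails.
  j=5: holds
  j=6: holds
  j=7: holds
  j=8: holds
  j=9: holds
  j=10: fails
Holds on [5,9], so largest k = 4.

4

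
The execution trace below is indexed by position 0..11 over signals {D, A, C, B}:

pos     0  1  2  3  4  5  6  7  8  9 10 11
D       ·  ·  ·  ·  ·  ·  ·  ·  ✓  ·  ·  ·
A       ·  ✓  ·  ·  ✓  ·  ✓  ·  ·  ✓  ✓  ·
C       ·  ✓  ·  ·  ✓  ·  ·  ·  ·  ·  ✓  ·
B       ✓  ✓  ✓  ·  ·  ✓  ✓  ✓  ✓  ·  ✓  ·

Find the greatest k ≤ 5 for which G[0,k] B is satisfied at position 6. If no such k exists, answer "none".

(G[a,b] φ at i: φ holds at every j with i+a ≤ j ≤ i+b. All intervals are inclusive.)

2

B must hold from j=6 onward; find where it first fails.
  j=6: holds
  j=7: holds
  j=8: holds
  j=9: fails
Holds on [6,8], so largest k = 2.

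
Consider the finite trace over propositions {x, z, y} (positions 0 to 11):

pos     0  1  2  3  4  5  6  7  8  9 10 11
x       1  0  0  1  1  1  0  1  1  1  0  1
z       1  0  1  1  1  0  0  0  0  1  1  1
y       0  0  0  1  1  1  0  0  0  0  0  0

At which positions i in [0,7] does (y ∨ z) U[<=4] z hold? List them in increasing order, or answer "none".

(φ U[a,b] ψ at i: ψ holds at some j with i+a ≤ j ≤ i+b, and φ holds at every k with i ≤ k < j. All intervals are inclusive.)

Evaluate at each i in [0,7]:
  i=0: ✓ (rhs at j=0)
  i=1: ✗ (lhs fails at k=1 before rhs at j=2)
  i=2: ✓ (rhs at j=2)
  i=3: ✓ (rhs at j=3)
  i=4: ✓ (rhs at j=4)
  i=5: ✗ (lhs fails at k=6 before rhs at j=9)
  i=6: ✗ (lhs fails at k=6 before rhs at j=9)
  i=7: ✗ (lhs fails at k=7 before rhs at j=9)

0, 2, 3, 4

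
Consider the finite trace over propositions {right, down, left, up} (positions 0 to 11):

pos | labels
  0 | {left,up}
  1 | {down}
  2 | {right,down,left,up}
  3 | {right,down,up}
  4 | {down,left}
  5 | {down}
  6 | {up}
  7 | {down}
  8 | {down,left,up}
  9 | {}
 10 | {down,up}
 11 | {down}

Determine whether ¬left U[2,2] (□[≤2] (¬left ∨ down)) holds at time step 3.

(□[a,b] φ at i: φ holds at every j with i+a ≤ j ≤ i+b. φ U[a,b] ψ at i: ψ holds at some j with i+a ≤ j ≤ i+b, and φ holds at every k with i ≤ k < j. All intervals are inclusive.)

Need some j in [5,5] with □[≤2] (¬left ∨ down), and ¬left at every k in [3,j-1].
  j=5: □[≤2] (¬left ∨ down) holds, but ¬left fails at k=4 → not this j.
No j in the window works → until fails.

No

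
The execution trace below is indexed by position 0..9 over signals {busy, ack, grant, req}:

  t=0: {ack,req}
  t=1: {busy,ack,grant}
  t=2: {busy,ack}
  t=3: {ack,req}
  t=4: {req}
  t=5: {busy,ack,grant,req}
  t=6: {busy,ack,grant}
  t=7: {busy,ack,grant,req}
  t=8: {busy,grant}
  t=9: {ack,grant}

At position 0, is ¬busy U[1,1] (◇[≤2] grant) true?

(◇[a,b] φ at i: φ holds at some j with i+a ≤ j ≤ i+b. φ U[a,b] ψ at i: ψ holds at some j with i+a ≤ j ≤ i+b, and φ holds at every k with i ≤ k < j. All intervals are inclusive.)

Need some j in [1,1] with ◇[≤2] grant, and ¬busy at every k in [0,j-1].
  j=1: ◇[≤2] grant holds; ¬busy holds at every k in [0,0] → satisfied.

Holds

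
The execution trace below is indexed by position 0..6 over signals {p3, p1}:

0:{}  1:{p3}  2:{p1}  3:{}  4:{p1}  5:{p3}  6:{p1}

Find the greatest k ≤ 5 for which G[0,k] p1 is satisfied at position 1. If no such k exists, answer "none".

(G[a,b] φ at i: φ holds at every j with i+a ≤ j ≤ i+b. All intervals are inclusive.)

none

p1 must hold from j=1 onward; find where it first fails.
  j=1: fails → no k works.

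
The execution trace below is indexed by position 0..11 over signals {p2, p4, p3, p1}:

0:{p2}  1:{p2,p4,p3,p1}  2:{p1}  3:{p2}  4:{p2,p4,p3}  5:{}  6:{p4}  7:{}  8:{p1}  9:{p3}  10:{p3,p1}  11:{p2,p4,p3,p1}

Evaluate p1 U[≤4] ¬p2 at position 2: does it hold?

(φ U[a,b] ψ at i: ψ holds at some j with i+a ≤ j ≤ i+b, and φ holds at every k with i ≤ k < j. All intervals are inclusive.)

Holds

Need some j in [2,6] with ¬p2, and p1 at every k in [2,j-1].
  j=2: ¬p2 holds; no prefix to check → satisfied.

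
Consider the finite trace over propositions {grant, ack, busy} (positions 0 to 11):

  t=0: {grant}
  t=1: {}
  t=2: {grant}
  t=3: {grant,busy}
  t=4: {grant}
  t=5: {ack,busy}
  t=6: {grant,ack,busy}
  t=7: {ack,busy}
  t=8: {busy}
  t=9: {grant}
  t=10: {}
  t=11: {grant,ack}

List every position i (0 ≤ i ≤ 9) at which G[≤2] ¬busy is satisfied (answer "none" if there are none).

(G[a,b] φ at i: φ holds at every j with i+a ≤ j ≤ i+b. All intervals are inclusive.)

0, 9

Evaluate at each i in [0,9]:
  i=0: ✓ (all of [0,2])
  i=1: ✗ (fails at j=3)
  i=2: ✗ (fails at j=3)
  i=3: ✗ (fails at j=3)
  i=4: ✗ (fails at j=5)
  i=5: ✗ (fails at j=5)
  i=6: ✗ (fails at j=6)
  i=7: ✗ (fails at j=7)
  i=8: ✗ (fails at j=8)
  i=9: ✓ (all of [9,11])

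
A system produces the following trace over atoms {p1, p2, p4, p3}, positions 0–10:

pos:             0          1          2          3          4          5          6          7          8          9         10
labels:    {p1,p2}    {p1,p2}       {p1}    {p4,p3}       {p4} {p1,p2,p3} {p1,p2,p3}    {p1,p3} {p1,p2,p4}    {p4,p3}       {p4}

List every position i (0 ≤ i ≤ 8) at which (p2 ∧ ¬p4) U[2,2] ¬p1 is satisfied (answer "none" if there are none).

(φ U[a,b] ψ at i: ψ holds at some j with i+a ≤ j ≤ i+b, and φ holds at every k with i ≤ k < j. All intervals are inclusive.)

none

Evaluate at each i in [0,8]:
  i=0: ✗ (no rhs in [2,2])
  i=1: ✗ (lhs fails at k=2 before rhs at j=3)
  i=2: ✗ (lhs fails at k=2 before rhs at j=4)
  i=3: ✗ (no rhs in [5,5])
  i=4: ✗ (no rhs in [6,6])
  i=5: ✗ (no rhs in [7,7])
  i=6: ✗ (no rhs in [8,8])
  i=7: ✗ (lhs fails at k=7 before rhs at j=9)
  i=8: ✗ (lhs fails at k=8 before rhs at j=10)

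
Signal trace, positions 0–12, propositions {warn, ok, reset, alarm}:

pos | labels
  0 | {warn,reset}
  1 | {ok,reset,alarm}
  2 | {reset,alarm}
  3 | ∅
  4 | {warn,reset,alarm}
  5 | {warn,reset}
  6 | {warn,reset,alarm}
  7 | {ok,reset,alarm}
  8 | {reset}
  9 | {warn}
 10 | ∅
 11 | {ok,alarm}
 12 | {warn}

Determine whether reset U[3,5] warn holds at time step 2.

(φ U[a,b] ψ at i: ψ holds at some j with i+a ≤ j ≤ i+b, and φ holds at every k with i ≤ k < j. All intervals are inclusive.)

Need some j in [5,7] with warn, and reset at every k in [2,j-1].
  j=5: warn holds, but reset fails at k=3 → not this j.
  j=6: warn holds, but reset fails at k=3 → not this j.
  j=7: warn false.
No j in the window works → until fails.

False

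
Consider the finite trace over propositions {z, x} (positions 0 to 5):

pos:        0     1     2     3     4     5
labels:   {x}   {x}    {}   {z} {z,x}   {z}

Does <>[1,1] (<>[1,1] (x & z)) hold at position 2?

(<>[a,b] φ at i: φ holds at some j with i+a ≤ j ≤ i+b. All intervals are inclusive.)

Check <>[1,1] (x & z) at each j in [3,3]:
  j=3: holds (witness at 4)
Found at j=3 → formula holds.

Yes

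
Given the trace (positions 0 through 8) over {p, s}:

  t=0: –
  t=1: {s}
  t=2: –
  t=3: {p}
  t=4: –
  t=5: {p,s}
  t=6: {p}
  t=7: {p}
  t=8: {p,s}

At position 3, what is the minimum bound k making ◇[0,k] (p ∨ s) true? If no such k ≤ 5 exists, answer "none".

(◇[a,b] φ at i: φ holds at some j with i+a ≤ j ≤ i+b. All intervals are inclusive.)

0

Scan j = 3,4,… for (p ∨ s):
  j=3: holds
First hit at j=3, so smallest k = 3-3 = 0.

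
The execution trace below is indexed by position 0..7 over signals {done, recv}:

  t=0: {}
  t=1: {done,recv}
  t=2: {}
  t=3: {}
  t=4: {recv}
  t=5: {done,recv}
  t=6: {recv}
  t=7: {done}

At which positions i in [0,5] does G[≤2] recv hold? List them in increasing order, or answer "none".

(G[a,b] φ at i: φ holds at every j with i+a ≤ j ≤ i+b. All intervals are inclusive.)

Evaluate at each i in [0,5]:
  i=0: ✗ (fails at j=0)
  i=1: ✗ (fails at j=2)
  i=2: ✗ (fails at j=2)
  i=3: ✗ (fails at j=3)
  i=4: ✓ (all of [4,6])
  i=5: ✗ (fails at j=7)

4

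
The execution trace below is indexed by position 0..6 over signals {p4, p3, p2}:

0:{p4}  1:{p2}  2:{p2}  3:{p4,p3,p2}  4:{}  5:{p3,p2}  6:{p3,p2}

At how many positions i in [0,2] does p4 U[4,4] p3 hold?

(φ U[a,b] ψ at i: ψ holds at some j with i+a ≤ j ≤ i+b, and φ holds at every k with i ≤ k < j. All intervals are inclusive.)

0

Evaluate at each i in [0,2]:
  i=0: ✗ (no rhs in [4,4])
  i=1: ✗ (lhs fails at k=1 before rhs at j=5)
  i=2: ✗ (lhs fails at k=2 before rhs at j=6)
Positions where it holds: {} → 0.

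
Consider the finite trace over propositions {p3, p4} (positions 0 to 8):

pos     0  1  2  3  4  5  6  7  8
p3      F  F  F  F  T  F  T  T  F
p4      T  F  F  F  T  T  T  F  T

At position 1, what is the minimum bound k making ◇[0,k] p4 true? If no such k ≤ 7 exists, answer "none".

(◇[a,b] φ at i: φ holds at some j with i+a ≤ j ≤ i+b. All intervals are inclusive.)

3

Scan j = 1,2,… for p4:
  j=1: fails
  j=2: fails
  j=3: fails
  j=4: holds
First hit at j=4, so smallest k = 4-1 = 3.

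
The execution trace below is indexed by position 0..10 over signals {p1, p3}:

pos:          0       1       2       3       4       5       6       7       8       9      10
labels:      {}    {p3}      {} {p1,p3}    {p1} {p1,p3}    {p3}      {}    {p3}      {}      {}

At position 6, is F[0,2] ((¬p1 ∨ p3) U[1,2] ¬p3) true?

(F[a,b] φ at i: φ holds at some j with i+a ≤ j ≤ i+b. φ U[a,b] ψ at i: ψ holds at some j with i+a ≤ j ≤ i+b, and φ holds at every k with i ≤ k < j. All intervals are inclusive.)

True

Check ((¬p1 ∨ p3) U[1,2] ¬p3) at each j in [6,8]:
  j=6: holds
  j=7: holds
  j=8: holds
Found at j=6 → formula holds.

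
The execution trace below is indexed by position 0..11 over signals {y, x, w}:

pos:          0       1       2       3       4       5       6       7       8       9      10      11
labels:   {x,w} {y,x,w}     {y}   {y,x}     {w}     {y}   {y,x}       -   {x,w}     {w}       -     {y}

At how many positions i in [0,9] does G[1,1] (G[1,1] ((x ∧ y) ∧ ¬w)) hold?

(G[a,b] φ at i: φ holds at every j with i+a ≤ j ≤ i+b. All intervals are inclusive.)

Evaluate at each i in [0,9]:
  i=0: ✗ (fails at j=1)
  i=1: ✓ (all of [2,2])
  i=2: ✗ (fails at j=3)
  i=3: ✗ (fails at j=4)
  i=4: ✓ (all of [5,5])
  i=5: ✗ (fails at j=6)
  i=6: ✗ (fails at j=7)
  i=7: ✗ (fails at j=8)
  i=8: ✗ (fails at j=9)
  i=9: ✗ (fails at j=10)
Positions where it holds: {1, 4} → 2.

2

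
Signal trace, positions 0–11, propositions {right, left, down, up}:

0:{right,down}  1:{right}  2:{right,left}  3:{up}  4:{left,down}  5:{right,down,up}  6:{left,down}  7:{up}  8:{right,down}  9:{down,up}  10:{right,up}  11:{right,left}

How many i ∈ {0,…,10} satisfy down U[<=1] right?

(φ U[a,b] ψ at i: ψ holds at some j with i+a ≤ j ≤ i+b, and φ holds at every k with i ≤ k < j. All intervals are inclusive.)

Evaluate at each i in [0,10]:
  i=0: ✓ (rhs at j=0)
  i=1: ✓ (rhs at j=1)
  i=2: ✓ (rhs at j=2)
  i=3: ✗ (no rhs in [3,4])
  i=4: ✓ (rhs at j=5; lhs holds on [4,4])
  i=5: ✓ (rhs at j=5)
  i=6: ✗ (no rhs in [6,7])
  i=7: ✗ (lhs fails at k=7 before rhs at j=8)
  i=8: ✓ (rhs at j=8)
  i=9: ✓ (rhs at j=10; lhs holds on [9,9])
  i=10: ✓ (rhs at j=10)
Positions where it holds: {0, 1, 2, 4, 5, 8, 9, 10} → 8.

8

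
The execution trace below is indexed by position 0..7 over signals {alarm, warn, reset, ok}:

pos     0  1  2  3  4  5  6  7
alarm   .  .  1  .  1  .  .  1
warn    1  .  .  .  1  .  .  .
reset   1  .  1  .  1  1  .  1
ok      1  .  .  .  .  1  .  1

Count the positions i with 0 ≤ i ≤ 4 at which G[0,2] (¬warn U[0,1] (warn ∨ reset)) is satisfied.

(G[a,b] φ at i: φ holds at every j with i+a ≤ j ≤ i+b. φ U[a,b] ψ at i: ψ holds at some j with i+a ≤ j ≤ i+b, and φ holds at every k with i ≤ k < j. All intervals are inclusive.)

5

Evaluate at each i in [0,4]:
  i=0: ✓ (all of [0,2])
  i=1: ✓ (all of [1,3])
  i=2: ✓ (all of [2,4])
  i=3: ✓ (all of [3,5])
  i=4: ✓ (all of [4,6])
Positions where it holds: {0, 1, 2, 3, 4} → 5.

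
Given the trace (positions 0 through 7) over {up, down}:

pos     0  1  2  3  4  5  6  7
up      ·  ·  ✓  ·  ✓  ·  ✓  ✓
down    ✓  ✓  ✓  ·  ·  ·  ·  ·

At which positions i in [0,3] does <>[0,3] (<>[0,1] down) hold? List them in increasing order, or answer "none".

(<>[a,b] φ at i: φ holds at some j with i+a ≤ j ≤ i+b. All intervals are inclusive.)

0, 1, 2

Evaluate at each i in [0,3]:
  i=0: ✓ (witness j=0)
  i=1: ✓ (witness j=1)
  i=2: ✓ (witness j=2)
  i=3: ✗ (none in [3,6])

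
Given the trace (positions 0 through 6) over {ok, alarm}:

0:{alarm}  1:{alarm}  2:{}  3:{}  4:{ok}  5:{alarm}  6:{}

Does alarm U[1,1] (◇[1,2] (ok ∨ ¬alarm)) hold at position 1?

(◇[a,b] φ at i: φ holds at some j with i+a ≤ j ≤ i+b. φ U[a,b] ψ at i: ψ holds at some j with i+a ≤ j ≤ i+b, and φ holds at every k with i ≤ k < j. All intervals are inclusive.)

Need some j in [2,2] with ◇[1,2] (ok ∨ ¬alarm), and alarm at every k in [1,j-1].
  j=2: ◇[1,2] (ok ∨ ¬alarm) holds; alarm holds at every k in [1,1] → satisfied.

True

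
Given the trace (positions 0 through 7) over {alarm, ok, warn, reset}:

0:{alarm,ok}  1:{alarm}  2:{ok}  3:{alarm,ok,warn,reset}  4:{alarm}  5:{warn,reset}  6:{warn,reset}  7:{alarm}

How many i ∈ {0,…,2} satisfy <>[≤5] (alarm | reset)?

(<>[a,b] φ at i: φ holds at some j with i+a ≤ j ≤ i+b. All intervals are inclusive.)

Evaluate at each i in [0,2]:
  i=0: ✓ (witness j=0)
  i=1: ✓ (witness j=1)
  i=2: ✓ (witness j=3)
Positions where it holds: {0, 1, 2} → 3.

3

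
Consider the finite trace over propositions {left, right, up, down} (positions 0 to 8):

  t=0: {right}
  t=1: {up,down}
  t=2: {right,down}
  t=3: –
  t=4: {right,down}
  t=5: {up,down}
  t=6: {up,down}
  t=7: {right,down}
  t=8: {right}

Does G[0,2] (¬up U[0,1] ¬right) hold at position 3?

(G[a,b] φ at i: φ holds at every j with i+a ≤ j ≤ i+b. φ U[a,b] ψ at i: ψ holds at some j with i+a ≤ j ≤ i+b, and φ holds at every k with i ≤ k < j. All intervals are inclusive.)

Check (¬up U[0,1] ¬right) at every j in [3,5]:
  j=3: holds
  j=4: holds
  j=5: holds
All positions satisfy it → formula holds.

Holds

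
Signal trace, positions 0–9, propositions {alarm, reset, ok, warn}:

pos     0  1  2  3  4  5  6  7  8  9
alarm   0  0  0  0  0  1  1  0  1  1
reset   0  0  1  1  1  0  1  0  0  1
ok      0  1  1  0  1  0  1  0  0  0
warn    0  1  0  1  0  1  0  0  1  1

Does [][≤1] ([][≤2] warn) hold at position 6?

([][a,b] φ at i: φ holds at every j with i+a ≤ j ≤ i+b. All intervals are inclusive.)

Check [][≤2] warn at every j in [6,7]:
  j=6: fails at 6
  j=7: fails at 7
Fails at j=6 → formula fails.

False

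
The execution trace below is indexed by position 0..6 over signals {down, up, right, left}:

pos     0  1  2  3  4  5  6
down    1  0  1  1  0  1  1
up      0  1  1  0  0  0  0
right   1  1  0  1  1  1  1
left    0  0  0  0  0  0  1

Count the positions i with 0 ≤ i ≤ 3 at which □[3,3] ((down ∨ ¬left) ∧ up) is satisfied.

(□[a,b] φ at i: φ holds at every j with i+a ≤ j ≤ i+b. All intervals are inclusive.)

Evaluate at each i in [0,3]:
  i=0: ✗ (fails at j=3)
  i=1: ✗ (fails at j=4)
  i=2: ✗ (fails at j=5)
  i=3: ✗ (fails at j=6)
Positions where it holds: {} → 0.

0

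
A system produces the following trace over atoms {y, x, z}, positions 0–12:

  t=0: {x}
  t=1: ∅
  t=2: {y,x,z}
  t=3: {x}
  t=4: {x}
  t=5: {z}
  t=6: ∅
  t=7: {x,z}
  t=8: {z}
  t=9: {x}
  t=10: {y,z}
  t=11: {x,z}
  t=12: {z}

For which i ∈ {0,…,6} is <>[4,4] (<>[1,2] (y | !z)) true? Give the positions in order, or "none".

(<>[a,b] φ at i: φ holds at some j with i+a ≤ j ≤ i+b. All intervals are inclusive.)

0, 1, 3, 4, 5

Evaluate at each i in [0,6]:
  i=0: ✓ (witness j=4)
  i=1: ✓ (witness j=5)
  i=2: ✗ (none in [6,6])
  i=3: ✓ (witness j=7)
  i=4: ✓ (witness j=8)
  i=5: ✓ (witness j=9)
  i=6: ✗ (none in [10,10])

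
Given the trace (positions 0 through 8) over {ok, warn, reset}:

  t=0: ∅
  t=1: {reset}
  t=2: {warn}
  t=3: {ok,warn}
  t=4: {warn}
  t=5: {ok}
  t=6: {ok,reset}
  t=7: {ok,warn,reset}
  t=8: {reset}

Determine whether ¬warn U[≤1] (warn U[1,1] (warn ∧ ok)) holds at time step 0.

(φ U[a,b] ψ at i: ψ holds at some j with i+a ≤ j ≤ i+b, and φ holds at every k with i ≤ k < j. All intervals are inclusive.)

No

Need some j in [0,1] with (warn U[1,1] (warn ∧ ok)), and ¬warn at every k in [0,j-1].
  j=0: (warn U[1,1] (warn ∧ ok)) — fails.
  j=1: (warn U[1,1] (warn ∧ ok)) — fails.
No j in the window works → until fails.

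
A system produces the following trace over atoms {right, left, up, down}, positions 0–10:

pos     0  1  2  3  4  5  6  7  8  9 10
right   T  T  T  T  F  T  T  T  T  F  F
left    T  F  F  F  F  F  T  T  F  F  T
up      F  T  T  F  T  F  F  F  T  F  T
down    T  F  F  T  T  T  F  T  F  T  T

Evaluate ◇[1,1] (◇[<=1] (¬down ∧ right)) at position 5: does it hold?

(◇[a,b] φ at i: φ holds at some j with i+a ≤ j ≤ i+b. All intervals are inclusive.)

Holds

Check ◇[<=1] (¬down ∧ right) at each j in [6,6]:
  j=6: holds (witness at 6)
Found at j=6 → formula holds.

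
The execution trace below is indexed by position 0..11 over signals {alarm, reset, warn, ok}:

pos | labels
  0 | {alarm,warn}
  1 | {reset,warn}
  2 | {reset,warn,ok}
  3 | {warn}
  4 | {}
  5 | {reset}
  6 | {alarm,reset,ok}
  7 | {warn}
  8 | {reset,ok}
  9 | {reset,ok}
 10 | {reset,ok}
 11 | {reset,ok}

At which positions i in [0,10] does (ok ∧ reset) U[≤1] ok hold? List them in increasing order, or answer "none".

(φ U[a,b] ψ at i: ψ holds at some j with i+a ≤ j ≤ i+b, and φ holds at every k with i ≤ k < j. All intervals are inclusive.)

Evaluate at each i in [0,10]:
  i=0: ✗ (no rhs in [0,1])
  i=1: ✗ (lhs fails at k=1 before rhs at j=2)
  i=2: ✓ (rhs at j=2)
  i=3: ✗ (no rhs in [3,4])
  i=4: ✗ (no rhs in [4,5])
  i=5: ✗ (lhs fails at k=5 before rhs at j=6)
  i=6: ✓ (rhs at j=6)
  i=7: ✗ (lhs fails at k=7 before rhs at j=8)
  i=8: ✓ (rhs at j=8)
  i=9: ✓ (rhs at j=9)
  i=10: ✓ (rhs at j=10)

2, 6, 8, 9, 10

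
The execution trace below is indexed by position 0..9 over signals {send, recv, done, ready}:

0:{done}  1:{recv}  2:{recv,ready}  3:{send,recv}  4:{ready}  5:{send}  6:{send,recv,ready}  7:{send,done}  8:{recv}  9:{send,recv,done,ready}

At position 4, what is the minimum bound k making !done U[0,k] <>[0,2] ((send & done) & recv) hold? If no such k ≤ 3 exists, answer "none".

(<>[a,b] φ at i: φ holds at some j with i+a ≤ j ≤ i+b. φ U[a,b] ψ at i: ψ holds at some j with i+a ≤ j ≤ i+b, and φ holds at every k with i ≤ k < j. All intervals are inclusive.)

Need earliest j ≥ 4 with <>[0,2] ((send & done) & recv), and !done at every k in [4,j-1].
  j=4: rhs fails.
  j=5: rhs fails.
  j=6: rhs fails.
  j=7: rhs holds; lhs holds on [4,6]. k = 3.

3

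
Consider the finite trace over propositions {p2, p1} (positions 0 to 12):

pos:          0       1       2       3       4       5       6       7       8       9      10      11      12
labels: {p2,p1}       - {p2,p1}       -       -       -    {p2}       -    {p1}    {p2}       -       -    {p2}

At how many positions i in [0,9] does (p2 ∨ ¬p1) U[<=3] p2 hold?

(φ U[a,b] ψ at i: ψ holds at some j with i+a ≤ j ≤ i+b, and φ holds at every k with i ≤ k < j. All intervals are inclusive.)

Evaluate at each i in [0,9]:
  i=0: ✓ (rhs at j=0)
  i=1: ✓ (rhs at j=2; lhs holds on [1,1])
  i=2: ✓ (rhs at j=2)
  i=3: ✓ (rhs at j=6; lhs holds on [3,5])
  i=4: ✓ (rhs at j=6; lhs holds on [4,5])
  i=5: ✓ (rhs at j=6; lhs holds on [5,5])
  i=6: ✓ (rhs at j=6)
  i=7: ✗ (lhs fails at k=8 before rhs at j=9)
  i=8: ✗ (lhs fails at k=8 before rhs at j=9)
  i=9: ✓ (rhs at j=9)
Positions where it holds: {0, 1, 2, 3, 4, 5, 6, 9} → 8.

8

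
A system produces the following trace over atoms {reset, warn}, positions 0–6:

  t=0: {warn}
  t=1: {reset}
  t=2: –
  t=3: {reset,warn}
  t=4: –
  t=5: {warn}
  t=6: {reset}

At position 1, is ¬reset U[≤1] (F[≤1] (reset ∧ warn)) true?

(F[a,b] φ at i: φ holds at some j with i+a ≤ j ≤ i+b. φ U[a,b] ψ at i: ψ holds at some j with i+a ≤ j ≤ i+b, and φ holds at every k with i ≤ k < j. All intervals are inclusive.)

Need some j in [1,2] with F[≤1] (reset ∧ warn), and ¬reset at every k in [1,j-1].
  j=1: F[≤1] (reset ∧ warn) — fails (none in [1,2]).
  j=2: F[≤1] (reset ∧ warn) holds, but ¬reset fails at k=1 → not this j.
No j in the window works → until fails.

Does not hold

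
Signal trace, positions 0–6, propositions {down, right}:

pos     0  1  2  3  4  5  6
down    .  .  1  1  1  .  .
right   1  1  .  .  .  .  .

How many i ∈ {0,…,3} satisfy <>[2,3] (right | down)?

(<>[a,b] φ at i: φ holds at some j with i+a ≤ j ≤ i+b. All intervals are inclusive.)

Evaluate at each i in [0,3]:
  i=0: ✓ (witness j=2)
  i=1: ✓ (witness j=3)
  i=2: ✓ (witness j=4)
  i=3: ✗ (none in [5,6])
Positions where it holds: {0, 1, 2} → 3.

3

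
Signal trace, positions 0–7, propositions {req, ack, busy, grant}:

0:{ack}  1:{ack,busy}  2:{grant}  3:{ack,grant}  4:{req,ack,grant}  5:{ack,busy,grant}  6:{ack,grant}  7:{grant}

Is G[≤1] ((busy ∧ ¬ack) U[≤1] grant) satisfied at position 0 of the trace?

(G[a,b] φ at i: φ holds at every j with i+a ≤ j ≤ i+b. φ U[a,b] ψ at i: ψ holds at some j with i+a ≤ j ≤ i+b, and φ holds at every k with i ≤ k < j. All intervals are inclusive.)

Check ((busy ∧ ¬ack) U[≤1] grant) at every j in [0,1]:
  j=0: fails
  j=1: fails
Fails at j=0 → formula fails.

False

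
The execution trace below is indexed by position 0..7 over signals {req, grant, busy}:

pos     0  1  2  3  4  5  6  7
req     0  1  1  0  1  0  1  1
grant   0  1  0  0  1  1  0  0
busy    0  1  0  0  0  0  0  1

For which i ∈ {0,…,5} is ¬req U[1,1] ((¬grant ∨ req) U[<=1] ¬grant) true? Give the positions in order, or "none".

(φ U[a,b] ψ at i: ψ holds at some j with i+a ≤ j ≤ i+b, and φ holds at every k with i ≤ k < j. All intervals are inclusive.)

Evaluate at each i in [0,5]:
  i=0: ✓ (rhs at j=1; lhs holds on [0,0])
  i=1: ✗ (lhs fails at k=1 before rhs at j=2)
  i=2: ✗ (lhs fails at k=2 before rhs at j=3)
  i=3: ✗ (no rhs in [4,4])
  i=4: ✗ (no rhs in [5,5])
  i=5: ✓ (rhs at j=6; lhs holds on [5,5])

0, 5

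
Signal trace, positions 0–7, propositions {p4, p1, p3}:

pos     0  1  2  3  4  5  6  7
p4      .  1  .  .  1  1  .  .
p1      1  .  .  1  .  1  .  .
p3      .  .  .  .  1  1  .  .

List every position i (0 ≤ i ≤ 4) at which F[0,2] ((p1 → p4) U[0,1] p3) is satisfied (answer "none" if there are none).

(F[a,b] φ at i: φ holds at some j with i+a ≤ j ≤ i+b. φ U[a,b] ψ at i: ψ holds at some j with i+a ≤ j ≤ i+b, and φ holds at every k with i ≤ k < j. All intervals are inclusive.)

Evaluate at each i in [0,4]:
  i=0: ✗ (none in [0,2])
  i=1: ✗ (none in [1,3])
  i=2: ✓ (witness j=4)
  i=3: ✓ (witness j=4)
  i=4: ✓ (witness j=4)

2, 3, 4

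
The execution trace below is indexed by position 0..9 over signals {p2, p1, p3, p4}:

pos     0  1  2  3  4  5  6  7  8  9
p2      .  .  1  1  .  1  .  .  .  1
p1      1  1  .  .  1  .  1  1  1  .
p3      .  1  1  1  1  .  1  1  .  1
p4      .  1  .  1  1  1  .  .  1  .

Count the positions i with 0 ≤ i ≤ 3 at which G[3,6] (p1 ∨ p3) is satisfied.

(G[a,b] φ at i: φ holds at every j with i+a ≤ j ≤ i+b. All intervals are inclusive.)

Evaluate at each i in [0,3]:
  i=0: ✗ (fails at j=5)
  i=1: ✗ (fails at j=5)
  i=2: ✗ (fails at j=5)
  i=3: ✓ (all of [6,9])
Positions where it holds: {3} → 1.

1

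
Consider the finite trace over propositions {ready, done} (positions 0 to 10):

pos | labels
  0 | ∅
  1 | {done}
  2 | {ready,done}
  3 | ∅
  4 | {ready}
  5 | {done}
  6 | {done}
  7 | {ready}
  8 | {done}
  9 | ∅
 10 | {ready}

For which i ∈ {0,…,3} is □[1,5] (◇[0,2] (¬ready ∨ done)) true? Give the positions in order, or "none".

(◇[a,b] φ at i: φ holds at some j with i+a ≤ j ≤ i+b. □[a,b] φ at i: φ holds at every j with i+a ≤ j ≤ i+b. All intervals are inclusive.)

0, 1, 2, 3

Evaluate at each i in [0,3]:
  i=0: ✓ (all of [1,5])
  i=1: ✓ (all of [2,6])
  i=2: ✓ (all of [3,7])
  i=3: ✓ (all of [4,8])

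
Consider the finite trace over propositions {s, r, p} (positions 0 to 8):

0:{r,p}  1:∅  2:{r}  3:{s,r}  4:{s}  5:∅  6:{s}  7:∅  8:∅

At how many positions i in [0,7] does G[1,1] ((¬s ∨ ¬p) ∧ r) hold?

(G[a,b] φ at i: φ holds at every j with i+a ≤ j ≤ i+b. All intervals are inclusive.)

Evaluate at each i in [0,7]:
  i=0: ✗ (fails at j=1)
  i=1: ✓ (all of [2,2])
  i=2: ✓ (all of [3,3])
  i=3: ✗ (fails at j=4)
  i=4: ✗ (fails at j=5)
  i=5: ✗ (fails at j=6)
  i=6: ✗ (fails at j=7)
  i=7: ✗ (fails at j=8)
Positions where it holds: {1, 2} → 2.

2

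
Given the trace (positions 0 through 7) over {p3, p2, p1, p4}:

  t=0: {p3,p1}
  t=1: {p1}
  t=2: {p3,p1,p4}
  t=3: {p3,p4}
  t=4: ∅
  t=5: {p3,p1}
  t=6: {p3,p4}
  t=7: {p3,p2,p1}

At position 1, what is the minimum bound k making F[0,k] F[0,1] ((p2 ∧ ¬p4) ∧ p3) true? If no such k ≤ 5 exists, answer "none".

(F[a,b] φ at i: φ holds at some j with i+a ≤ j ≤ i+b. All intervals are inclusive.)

5

Scan j = 1,2,… for F[0,1] ((p2 ∧ ¬p4) ∧ p3):
  j=1: fails
  j=2: fails
  j=3: fails
  j=4: fails
  j=5: fails
  j=6: holds
First hit at j=6, so smallest k = 6-1 = 5.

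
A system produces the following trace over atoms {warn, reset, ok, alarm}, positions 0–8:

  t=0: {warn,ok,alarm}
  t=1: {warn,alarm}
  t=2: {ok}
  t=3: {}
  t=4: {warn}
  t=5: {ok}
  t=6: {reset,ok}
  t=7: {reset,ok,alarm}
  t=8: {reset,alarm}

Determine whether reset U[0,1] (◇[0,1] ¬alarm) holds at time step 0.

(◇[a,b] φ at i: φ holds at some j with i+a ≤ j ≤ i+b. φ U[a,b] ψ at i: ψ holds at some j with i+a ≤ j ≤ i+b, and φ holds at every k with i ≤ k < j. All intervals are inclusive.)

Need some j in [0,1] with ◇[0,1] ¬alarm, and reset at every k in [0,j-1].
  j=0: ◇[0,1] ¬alarm — fails (none in [0,1]).
  j=1: ◇[0,1] ¬alarm holds, but reset fails at k=0 → not this j.
No j in the window works → until fails.

Does not hold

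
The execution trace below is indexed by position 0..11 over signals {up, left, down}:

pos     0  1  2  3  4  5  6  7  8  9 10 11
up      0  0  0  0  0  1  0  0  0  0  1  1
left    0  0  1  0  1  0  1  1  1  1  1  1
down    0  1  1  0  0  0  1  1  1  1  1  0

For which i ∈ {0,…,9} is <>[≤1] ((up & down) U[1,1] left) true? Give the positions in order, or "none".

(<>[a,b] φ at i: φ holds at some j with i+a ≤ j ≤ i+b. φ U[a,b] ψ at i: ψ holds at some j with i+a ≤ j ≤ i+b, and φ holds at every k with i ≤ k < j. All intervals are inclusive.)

Evaluate at each i in [0,9]:
  i=0: ✗ (none in [0,1])
  i=1: ✗ (none in [1,2])
  i=2: ✗ (none in [2,3])
  i=3: ✗ (none in [3,4])
  i=4: ✗ (none in [4,5])
  i=5: ✗ (none in [5,6])
  i=6: ✗ (none in [6,7])
  i=7: ✗ (none in [7,8])
  i=8: ✗ (none in [8,9])
  i=9: ✓ (witness j=10)

9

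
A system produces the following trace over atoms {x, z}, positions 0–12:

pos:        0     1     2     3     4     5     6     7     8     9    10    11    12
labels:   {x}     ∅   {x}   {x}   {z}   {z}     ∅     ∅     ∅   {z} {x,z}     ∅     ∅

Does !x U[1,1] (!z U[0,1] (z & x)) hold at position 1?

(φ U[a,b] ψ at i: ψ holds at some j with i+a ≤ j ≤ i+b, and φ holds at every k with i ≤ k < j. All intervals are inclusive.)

No

Need some j in [2,2] with (!z U[0,1] (z & x)), and !x at every k in [1,j-1].
  j=2: (!z U[0,1] (z & x)) — fails.
No j in the window works → until fails.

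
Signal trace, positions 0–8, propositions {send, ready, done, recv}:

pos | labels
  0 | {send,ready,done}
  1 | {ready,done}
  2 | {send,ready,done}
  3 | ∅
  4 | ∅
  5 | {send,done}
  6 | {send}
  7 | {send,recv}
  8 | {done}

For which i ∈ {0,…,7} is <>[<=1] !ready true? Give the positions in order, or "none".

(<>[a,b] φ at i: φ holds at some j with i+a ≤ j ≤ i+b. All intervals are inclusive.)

2, 3, 4, 5, 6, 7

Evaluate at each i in [0,7]:
  i=0: ✗ (none in [0,1])
  i=1: ✗ (none in [1,2])
  i=2: ✓ (witness j=3)
  i=3: ✓ (witness j=3)
  i=4: ✓ (witness j=4)
  i=5: ✓ (witness j=5)
  i=6: ✓ (witness j=6)
  i=7: ✓ (witness j=7)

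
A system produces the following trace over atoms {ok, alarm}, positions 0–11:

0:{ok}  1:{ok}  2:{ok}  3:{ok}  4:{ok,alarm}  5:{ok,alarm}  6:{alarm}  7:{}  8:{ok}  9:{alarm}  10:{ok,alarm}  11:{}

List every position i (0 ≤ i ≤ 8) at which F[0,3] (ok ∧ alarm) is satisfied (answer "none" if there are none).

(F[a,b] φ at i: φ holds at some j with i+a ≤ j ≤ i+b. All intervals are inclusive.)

Evaluate at each i in [0,8]:
  i=0: ✗ (none in [0,3])
  i=1: ✓ (witness j=4)
  i=2: ✓ (witness j=4)
  i=3: ✓ (witness j=4)
  i=4: ✓ (witness j=4)
  i=5: ✓ (witness j=5)
  i=6: ✗ (none in [6,9])
  i=7: ✓ (witness j=10)
  i=8: ✓ (witness j=10)

1, 2, 3, 4, 5, 7, 8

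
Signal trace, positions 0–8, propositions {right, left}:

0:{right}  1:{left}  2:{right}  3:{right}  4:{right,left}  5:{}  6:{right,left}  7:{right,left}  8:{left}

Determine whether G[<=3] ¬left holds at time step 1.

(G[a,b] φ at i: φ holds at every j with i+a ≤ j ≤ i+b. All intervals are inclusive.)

Check ¬left at every j in [1,4]:
  j=1: false
  j=2: true
  j=3: true
  j=4: false
Fails at j=1 → formula fails.

No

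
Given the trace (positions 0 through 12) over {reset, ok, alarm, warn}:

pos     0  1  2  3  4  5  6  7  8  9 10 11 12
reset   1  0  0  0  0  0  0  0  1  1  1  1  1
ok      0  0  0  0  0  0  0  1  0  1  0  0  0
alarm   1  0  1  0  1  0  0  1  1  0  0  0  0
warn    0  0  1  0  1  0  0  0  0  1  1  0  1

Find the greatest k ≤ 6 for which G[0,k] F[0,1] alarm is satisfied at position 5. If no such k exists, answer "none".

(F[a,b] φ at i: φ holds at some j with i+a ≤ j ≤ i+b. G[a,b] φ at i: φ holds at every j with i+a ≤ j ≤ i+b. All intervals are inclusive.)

F[0,1] alarm must hold from j=5 onward; find where it first fails.
  j=5: fails → no k works.

none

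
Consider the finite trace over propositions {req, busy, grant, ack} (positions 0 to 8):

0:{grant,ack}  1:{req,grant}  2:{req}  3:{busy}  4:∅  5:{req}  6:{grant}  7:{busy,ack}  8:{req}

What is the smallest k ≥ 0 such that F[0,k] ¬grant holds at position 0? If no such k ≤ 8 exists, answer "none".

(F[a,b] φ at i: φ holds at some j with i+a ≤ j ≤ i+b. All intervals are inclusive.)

2

Scan j = 0,1,… for ¬grant:
  j=0: fails
  j=1: fails
  j=2: holds
First hit at j=2, so smallest k = 2-0 = 2.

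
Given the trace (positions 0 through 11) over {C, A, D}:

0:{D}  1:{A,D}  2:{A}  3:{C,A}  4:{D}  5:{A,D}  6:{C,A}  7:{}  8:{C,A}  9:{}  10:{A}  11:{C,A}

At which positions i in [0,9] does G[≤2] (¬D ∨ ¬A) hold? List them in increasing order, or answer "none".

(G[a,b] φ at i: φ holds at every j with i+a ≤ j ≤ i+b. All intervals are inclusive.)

Evaluate at each i in [0,9]:
  i=0: ✗ (fails at j=1)
  i=1: ✗ (fails at j=1)
  i=2: ✓ (all of [2,4])
  i=3: ✗ (fails at j=5)
  i=4: ✗ (fails at j=5)
  i=5: ✗ (fails at j=5)
  i=6: ✓ (all of [6,8])
  i=7: ✓ (all of [7,9])
  i=8: ✓ (all of [8,10])
  i=9: ✓ (all of [9,11])

2, 6, 7, 8, 9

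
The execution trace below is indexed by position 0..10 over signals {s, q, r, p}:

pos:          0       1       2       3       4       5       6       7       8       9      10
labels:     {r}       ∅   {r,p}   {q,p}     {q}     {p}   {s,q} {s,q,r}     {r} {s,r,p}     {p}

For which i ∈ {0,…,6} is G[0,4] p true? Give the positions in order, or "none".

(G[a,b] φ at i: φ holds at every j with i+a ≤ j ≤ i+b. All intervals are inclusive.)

none

Evaluate at each i in [0,6]:
  i=0: ✗ (fails at j=0)
  i=1: ✗ (fails at j=1)
  i=2: ✗ (fails at j=4)
  i=3: ✗ (fails at j=4)
  i=4: ✗ (fails at j=4)
  i=5: ✗ (fails at j=6)
  i=6: ✗ (fails at j=6)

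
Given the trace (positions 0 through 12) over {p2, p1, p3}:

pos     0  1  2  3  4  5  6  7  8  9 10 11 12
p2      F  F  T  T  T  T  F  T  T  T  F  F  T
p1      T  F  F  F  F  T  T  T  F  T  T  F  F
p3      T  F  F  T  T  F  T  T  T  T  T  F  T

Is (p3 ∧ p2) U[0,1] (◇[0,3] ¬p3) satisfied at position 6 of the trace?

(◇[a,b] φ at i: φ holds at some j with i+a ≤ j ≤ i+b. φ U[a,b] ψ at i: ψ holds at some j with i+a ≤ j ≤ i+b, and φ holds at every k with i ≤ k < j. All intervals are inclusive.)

Does not hold

Need some j in [6,7] with ◇[0,3] ¬p3, and (p3 ∧ p2) at every k in [6,j-1].
  j=6: ◇[0,3] ¬p3 — fails (none in [6,9]).
  j=7: ◇[0,3] ¬p3 — fails (none in [7,10]).
No j in the window works → until fails.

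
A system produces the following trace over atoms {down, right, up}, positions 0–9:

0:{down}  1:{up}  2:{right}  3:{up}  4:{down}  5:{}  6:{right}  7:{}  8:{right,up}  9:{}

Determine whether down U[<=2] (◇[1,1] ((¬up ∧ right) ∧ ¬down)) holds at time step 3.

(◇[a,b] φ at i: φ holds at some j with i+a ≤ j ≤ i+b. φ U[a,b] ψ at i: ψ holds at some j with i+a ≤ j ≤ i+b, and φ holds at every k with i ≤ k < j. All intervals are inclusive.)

No

Need some j in [3,5] with ◇[1,1] ((¬up ∧ right) ∧ ¬down), and down at every k in [3,j-1].
  j=3: ◇[1,1] ((¬up ∧ right) ∧ ¬down) — fails (none in [4,4]).
  j=4: ◇[1,1] ((¬up ∧ right) ∧ ¬down) — fails (none in [5,5]).
  j=5: ◇[1,1] ((¬up ∧ right) ∧ ¬down) holds, but down fails at k=3 → not this j.
No j in the window works → until fails.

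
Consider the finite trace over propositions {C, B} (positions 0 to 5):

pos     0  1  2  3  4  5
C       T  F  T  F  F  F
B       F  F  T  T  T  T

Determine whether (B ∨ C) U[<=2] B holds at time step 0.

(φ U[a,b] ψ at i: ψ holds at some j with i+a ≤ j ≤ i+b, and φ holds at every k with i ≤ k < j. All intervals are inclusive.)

Need some j in [0,2] with B, and (B ∨ C) at every k in [0,j-1].
  j=0: B false.
  j=1: B false.
  j=2: B holds, but (B ∨ C) fails at k=1 → not this j.
No j in the window works → until fails.

No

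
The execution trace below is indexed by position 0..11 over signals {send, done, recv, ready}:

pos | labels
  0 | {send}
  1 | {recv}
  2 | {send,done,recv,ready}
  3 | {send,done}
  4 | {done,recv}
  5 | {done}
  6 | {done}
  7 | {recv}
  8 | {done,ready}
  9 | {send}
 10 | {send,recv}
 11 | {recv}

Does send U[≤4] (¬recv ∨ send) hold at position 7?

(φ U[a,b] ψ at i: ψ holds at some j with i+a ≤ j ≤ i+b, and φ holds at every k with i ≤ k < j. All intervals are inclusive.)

Need some j in [7,11] with (¬recv ∨ send), and send at every k in [7,j-1].
  j=7: (¬recv ∨ send) false.
  j=8: (¬recv ∨ send) holds, but send fails at k=7 → not this j.
  j=9: (¬recv ∨ send) holds, but send fails at k=7 → not this j.
  j=10: (¬recv ∨ send) holds, but send fails at k=7 → not this j.
  j=11: (¬recv ∨ send) false.
No j in the window works → until fails.

No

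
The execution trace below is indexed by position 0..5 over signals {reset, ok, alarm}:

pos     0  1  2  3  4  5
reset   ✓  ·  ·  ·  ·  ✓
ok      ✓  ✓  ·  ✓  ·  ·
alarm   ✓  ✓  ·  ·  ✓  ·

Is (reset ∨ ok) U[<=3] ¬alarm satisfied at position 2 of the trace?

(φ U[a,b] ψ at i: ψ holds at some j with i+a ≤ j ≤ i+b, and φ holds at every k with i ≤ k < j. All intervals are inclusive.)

Need some j in [2,5] with ¬alarm, and (reset ∨ ok) at every k in [2,j-1].
  j=2: ¬alarm holds; no prefix to check → satisfied.

True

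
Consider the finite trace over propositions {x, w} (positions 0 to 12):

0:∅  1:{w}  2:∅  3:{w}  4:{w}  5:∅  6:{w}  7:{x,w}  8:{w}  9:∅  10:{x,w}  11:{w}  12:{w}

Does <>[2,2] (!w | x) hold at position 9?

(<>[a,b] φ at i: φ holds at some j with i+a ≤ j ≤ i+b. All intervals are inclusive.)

Check (!w | x) at each j in [11,11]:
  j=11: false
No position in the window satisfies it → formula fails.

Does not hold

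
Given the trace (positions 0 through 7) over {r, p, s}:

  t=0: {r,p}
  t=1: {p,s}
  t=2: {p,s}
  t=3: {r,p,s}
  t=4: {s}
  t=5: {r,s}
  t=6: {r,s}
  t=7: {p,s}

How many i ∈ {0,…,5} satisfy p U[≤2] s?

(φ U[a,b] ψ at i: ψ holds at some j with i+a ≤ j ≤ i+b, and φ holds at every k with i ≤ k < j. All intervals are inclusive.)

6

Evaluate at each i in [0,5]:
  i=0: ✓ (rhs at j=1; lhs holds on [0,0])
  i=1: ✓ (rhs at j=1)
  i=2: ✓ (rhs at j=2)
  i=3: ✓ (rhs at j=3)
  i=4: ✓ (rhs at j=4)
  i=5: ✓ (rhs at j=5)
Positions where it holds: {0, 1, 2, 3, 4, 5} → 6.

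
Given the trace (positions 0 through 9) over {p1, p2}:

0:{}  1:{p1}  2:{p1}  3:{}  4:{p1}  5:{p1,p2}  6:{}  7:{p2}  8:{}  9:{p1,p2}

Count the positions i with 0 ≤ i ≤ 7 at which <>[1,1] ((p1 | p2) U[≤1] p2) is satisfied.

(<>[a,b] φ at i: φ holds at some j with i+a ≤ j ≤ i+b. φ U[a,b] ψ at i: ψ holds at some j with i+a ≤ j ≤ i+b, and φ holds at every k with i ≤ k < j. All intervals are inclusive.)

Evaluate at each i in [0,7]:
  i=0: ✗ (none in [1,1])
  i=1: ✗ (none in [2,2])
  i=2: ✗ (none in [3,3])
  i=3: ✓ (witness j=4)
  i=4: ✓ (witness j=5)
  i=5: ✗ (none in [6,6])
  i=6: ✓ (witness j=7)
  i=7: ✗ (none in [8,8])
Positions where it holds: {3, 4, 6} → 3.

3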